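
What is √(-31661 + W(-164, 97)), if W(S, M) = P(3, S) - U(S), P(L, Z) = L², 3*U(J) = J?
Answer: 34*I*√246/3 ≈ 177.76*I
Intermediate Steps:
U(J) = J/3
W(S, M) = 9 - S/3 (W(S, M) = 3² - S/3 = 9 - S/3)
√(-31661 + W(-164, 97)) = √(-31661 + (9 - ⅓*(-164))) = √(-31661 + (9 + 164/3)) = √(-31661 + 191/3) = √(-94792/3) = 34*I*√246/3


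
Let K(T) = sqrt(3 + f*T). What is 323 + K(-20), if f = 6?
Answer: 323 + 3*I*sqrt(13) ≈ 323.0 + 10.817*I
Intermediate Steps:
K(T) = sqrt(3 + 6*T)
323 + K(-20) = 323 + sqrt(3 + 6*(-20)) = 323 + sqrt(3 - 120) = 323 + sqrt(-117) = 323 + 3*I*sqrt(13)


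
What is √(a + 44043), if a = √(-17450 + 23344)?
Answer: √(44043 + √5894) ≈ 210.05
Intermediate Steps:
a = √5894 ≈ 76.772
√(a + 44043) = √(√5894 + 44043) = √(44043 + √5894)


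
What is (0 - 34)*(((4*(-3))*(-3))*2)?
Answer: -2448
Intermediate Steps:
(0 - 34)*(((4*(-3))*(-3))*2) = -34*(-12*(-3))*2 = -1224*2 = -34*72 = -2448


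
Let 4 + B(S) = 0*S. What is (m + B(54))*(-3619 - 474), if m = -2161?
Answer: 8861345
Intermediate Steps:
B(S) = -4 (B(S) = -4 + 0*S = -4 + 0 = -4)
(m + B(54))*(-3619 - 474) = (-2161 - 4)*(-3619 - 474) = -2165*(-4093) = 8861345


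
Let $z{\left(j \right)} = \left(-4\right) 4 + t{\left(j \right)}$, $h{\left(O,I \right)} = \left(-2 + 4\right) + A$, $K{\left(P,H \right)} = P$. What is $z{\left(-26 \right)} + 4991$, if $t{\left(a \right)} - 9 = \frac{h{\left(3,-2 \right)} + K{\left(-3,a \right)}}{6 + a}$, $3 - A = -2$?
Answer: $\frac{24919}{5} \approx 4983.8$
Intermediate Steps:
$A = 5$ ($A = 3 - -2 = 3 + 2 = 5$)
$h{\left(O,I \right)} = 7$ ($h{\left(O,I \right)} = \left(-2 + 4\right) + 5 = 2 + 5 = 7$)
$t{\left(a \right)} = 9 + \frac{4}{6 + a}$ ($t{\left(a \right)} = 9 + \frac{7 - 3}{6 + a} = 9 + \frac{4}{6 + a}$)
$z{\left(j \right)} = -16 + \frac{58 + 9 j}{6 + j}$ ($z{\left(j \right)} = \left(-4\right) 4 + \frac{58 + 9 j}{6 + j} = -16 + \frac{58 + 9 j}{6 + j}$)
$z{\left(-26 \right)} + 4991 = \frac{-38 - -182}{6 - 26} + 4991 = \frac{-38 + 182}{-20} + 4991 = \left(- \frac{1}{20}\right) 144 + 4991 = - \frac{36}{5} + 4991 = \frac{24919}{5}$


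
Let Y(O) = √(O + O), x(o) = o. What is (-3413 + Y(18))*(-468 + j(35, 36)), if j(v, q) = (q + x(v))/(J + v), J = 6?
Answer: 65131619/41 ≈ 1.5886e+6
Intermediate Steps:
j(v, q) = (q + v)/(6 + v)
Y(O) = √2*√O (Y(O) = √(2*O) = √2*√O)
(-3413 + Y(18))*(-468 + j(35, 36)) = (-3413 + √2*√18)*(-468 + (36 + 35)/(6 + 35)) = (-3413 + √2*(3*√2))*(-468 + 71/41) = (-3413 + 6)*(-468 + (1/41)*71) = -3407*(-468 + 71/41) = -3407*(-19117/41) = 65131619/41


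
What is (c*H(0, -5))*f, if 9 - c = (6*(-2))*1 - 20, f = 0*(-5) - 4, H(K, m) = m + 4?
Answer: 164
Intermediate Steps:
H(K, m) = 4 + m
f = -4 (f = 0 - 4 = -4)
c = 41 (c = 9 - ((6*(-2))*1 - 20) = 9 - (-12*1 - 20) = 9 - (-12 - 20) = 9 - 1*(-32) = 9 + 32 = 41)
(c*H(0, -5))*f = (41*(4 - 5))*(-4) = (41*(-1))*(-4) = -41*(-4) = 164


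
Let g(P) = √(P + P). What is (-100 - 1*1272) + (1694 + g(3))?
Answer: 322 + √6 ≈ 324.45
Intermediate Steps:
g(P) = √2*√P (g(P) = √(2*P) = √2*√P)
(-100 - 1*1272) + (1694 + g(3)) = (-100 - 1*1272) + (1694 + √2*√3) = (-100 - 1272) + (1694 + √6) = -1372 + (1694 + √6) = 322 + √6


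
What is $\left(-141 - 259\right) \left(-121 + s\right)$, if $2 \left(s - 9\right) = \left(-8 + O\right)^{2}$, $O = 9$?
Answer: $44600$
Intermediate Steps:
$s = \frac{19}{2}$ ($s = 9 + \frac{\left(-8 + 9\right)^{2}}{2} = 9 + \frac{1^{2}}{2} = 9 + \frac{1}{2} \cdot 1 = 9 + \frac{1}{2} = \frac{19}{2} \approx 9.5$)
$\left(-141 - 259\right) \left(-121 + s\right) = \left(-141 - 259\right) \left(-121 + \frac{19}{2}\right) = \left(-400\right) \left(- \frac{223}{2}\right) = 44600$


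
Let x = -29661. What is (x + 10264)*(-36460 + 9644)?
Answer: 520149952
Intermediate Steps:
(x + 10264)*(-36460 + 9644) = (-29661 + 10264)*(-36460 + 9644) = -19397*(-26816) = 520149952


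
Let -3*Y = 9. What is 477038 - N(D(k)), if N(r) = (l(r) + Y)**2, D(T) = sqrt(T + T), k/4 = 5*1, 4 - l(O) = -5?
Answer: 477002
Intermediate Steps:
l(O) = 9 (l(O) = 4 - 1*(-5) = 4 + 5 = 9)
Y = -3 (Y = -1/3*9 = -3)
k = 20 (k = 4*(5*1) = 4*5 = 20)
D(T) = sqrt(2)*sqrt(T) (D(T) = sqrt(2*T) = sqrt(2)*sqrt(T))
N(r) = 36 (N(r) = (9 - 3)**2 = 6**2 = 36)
477038 - N(D(k)) = 477038 - 1*36 = 477038 - 36 = 477002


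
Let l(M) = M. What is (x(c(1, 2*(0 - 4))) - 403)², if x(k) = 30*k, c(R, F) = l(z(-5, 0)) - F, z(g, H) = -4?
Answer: 80089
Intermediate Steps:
c(R, F) = -4 - F
(x(c(1, 2*(0 - 4))) - 403)² = (30*(-4 - 2*(0 - 4)) - 403)² = (30*(-4 - 2*(-4)) - 403)² = (30*(-4 - 1*(-8)) - 403)² = (30*(-4 + 8) - 403)² = (30*4 - 403)² = (120 - 403)² = (-283)² = 80089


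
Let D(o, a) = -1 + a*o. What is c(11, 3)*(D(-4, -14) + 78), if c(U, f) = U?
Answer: 1463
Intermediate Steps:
c(11, 3)*(D(-4, -14) + 78) = 11*((-1 - 14*(-4)) + 78) = 11*((-1 + 56) + 78) = 11*(55 + 78) = 11*133 = 1463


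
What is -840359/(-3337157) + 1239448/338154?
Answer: 2210201663311/564236494089 ≈ 3.9172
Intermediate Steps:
-840359/(-3337157) + 1239448/338154 = -840359*(-1/3337157) + 1239448*(1/338154) = 840359/3337157 + 619724/169077 = 2210201663311/564236494089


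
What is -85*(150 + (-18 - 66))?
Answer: -5610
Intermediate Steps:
-85*(150 + (-18 - 66)) = -85*(150 - 84) = -85*66 = -1*5610 = -5610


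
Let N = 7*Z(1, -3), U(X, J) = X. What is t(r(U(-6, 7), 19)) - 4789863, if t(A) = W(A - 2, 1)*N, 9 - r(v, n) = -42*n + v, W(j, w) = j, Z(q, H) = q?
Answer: -4784186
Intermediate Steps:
N = 7 (N = 7*1 = 7)
r(v, n) = 9 - v + 42*n (r(v, n) = 9 - (-42*n + v) = 9 - (v - 42*n) = 9 + (-v + 42*n) = 9 - v + 42*n)
t(A) = -14 + 7*A (t(A) = (A - 2)*7 = (-2 + A)*7 = -14 + 7*A)
t(r(U(-6, 7), 19)) - 4789863 = (-14 + 7*(9 - 1*(-6) + 42*19)) - 4789863 = (-14 + 7*(9 + 6 + 798)) - 4789863 = (-14 + 7*813) - 4789863 = (-14 + 5691) - 4789863 = 5677 - 4789863 = -4784186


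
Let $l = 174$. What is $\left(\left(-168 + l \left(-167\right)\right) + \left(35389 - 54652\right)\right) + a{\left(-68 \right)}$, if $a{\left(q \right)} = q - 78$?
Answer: $-48635$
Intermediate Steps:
$a{\left(q \right)} = -78 + q$
$\left(\left(-168 + l \left(-167\right)\right) + \left(35389 - 54652\right)\right) + a{\left(-68 \right)} = \left(\left(-168 + 174 \left(-167\right)\right) + \left(35389 - 54652\right)\right) - 146 = \left(\left(-168 - 29058\right) - 19263\right) - 146 = \left(-29226 - 19263\right) - 146 = -48489 - 146 = -48635$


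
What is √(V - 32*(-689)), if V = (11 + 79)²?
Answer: 2*√7537 ≈ 173.63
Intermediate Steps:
V = 8100 (V = 90² = 8100)
√(V - 32*(-689)) = √(8100 - 32*(-689)) = √(8100 + 22048) = √30148 = 2*√7537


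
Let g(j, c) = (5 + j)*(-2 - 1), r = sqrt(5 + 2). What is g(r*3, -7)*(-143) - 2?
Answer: 2143 + 1287*sqrt(7) ≈ 5548.1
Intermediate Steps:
r = sqrt(7) ≈ 2.6458
g(j, c) = -15 - 3*j (g(j, c) = (5 + j)*(-3) = -15 - 3*j)
g(r*3, -7)*(-143) - 2 = (-15 - 3*sqrt(7)*3)*(-143) - 2 = (-15 - 9*sqrt(7))*(-143) - 2 = (2145 + 1287*sqrt(7)) - 2 = 2143 + 1287*sqrt(7)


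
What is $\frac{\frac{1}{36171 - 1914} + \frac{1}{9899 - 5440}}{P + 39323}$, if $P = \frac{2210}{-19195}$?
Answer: $\frac{148630724}{23059521111819465} \approx 6.4455 \cdot 10^{-9}$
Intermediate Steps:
$P = - \frac{442}{3839}$ ($P = 2210 \left(- \frac{1}{19195}\right) = - \frac{442}{3839} \approx -0.11513$)
$\frac{\frac{1}{36171 - 1914} + \frac{1}{9899 - 5440}}{P + 39323} = \frac{\frac{1}{36171 - 1914} + \frac{1}{9899 - 5440}}{- \frac{442}{3839} + 39323} = \frac{\frac{1}{34257} + \frac{1}{9899 - 5440}}{\frac{150960555}{3839}} = \left(\frac{1}{34257} + \frac{1}{4459}\right) \frac{3839}{150960555} = \frac{38716}{152751963} \cdot \frac{3839}{150960555} = \frac{148630724}{23059521111819465}$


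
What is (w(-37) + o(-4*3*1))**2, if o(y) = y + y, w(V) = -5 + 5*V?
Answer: 45796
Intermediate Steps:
o(y) = 2*y
(w(-37) + o(-4*3*1))**2 = ((-5 + 5*(-37)) + 2*(-4*3*1))**2 = ((-5 - 185) + 2*(-12*1))**2 = (-190 + 2*(-12))**2 = (-190 - 24)**2 = (-214)**2 = 45796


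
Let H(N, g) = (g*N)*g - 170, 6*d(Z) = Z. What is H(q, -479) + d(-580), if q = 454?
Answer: 312497842/3 ≈ 1.0417e+8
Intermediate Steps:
d(Z) = Z/6
H(N, g) = -170 + N*g² (H(N, g) = (N*g)*g - 170 = N*g² - 170 = -170 + N*g²)
H(q, -479) + d(-580) = (-170 + 454*(-479)²) + (⅙)*(-580) = (-170 + 454*229441) - 290/3 = (-170 + 104166214) - 290/3 = 104166044 - 290/3 = 312497842/3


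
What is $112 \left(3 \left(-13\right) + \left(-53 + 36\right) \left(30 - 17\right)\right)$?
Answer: $-29120$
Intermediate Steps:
$112 \left(3 \left(-13\right) + \left(-53 + 36\right) \left(30 - 17\right)\right) = 112 \left(-39 - 221\right) = 112 \left(-260\right) = -29120$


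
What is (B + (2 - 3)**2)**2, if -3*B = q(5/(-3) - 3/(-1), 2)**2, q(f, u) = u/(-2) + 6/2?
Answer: 1/9 ≈ 0.11111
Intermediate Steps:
q(f, u) = 3 - u/2 (q(f, u) = u*(-1/2) + 6*(1/2) = -u/2 + 3 = 3 - u/2)
B = -4/3 (B = -(3 - 1/2*2)**2/3 = -(3 - 1)**2/3 = -1/3*2**2 = -1/3*4 = -4/3 ≈ -1.3333)
(B + (2 - 3)**2)**2 = (-4/3 + (2 - 3)**2)**2 = (-4/3 + (-1)**2)**2 = (-4/3 + 1)**2 = (-1/3)**2 = 1/9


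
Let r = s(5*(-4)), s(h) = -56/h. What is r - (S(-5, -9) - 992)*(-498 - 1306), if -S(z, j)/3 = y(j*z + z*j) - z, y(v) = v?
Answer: -11518526/5 ≈ -2.3037e+6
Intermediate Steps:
S(z, j) = 3*z - 6*j*z (S(z, j) = -3*((j*z + z*j) - z) = -3*((j*z + j*z) - z) = -3*(2*j*z - z) = -3*(-z + 2*j*z) = 3*z - 6*j*z)
r = 14/5 (r = -56/(5*(-4)) = -56/(-20) = -56*(-1/20) = 14/5 ≈ 2.8000)
r - (S(-5, -9) - 992)*(-498 - 1306) = 14/5 - (3*(-5)*(1 - 2*(-9)) - 992)*(-498 - 1306) = 14/5 - (3*(-5)*(1 + 18) - 992)*(-1804) = 14/5 - (3*(-5)*19 - 992)*(-1804) = 14/5 - (-285 - 992)*(-1804) = 14/5 - (-1277)*(-1804) = 14/5 - 1*2303708 = 14/5 - 2303708 = -11518526/5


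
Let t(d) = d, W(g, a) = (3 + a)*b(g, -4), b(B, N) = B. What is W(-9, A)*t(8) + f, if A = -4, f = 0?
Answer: 72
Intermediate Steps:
W(g, a) = g*(3 + a) (W(g, a) = (3 + a)*g = g*(3 + a))
W(-9, A)*t(8) + f = -9*(3 - 4)*8 + 0 = -9*(-1)*8 + 0 = 9*8 + 0 = 72 + 0 = 72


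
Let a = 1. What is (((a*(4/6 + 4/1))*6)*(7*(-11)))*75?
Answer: -161700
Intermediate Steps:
(((a*(4/6 + 4/1))*6)*(7*(-11)))*75 = (((1*(4/6 + 4/1))*6)*(7*(-11)))*75 = (((1*(4*(1/6) + 4*1))*6)*(-77))*75 = (((1*(2/3 + 4))*6)*(-77))*75 = (((1*(14/3))*6)*(-77))*75 = (((14/3)*6)*(-77))*75 = (28*(-77))*75 = -2156*75 = -161700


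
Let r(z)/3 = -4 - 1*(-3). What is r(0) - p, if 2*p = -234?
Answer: 114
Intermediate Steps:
p = -117 (p = (1/2)*(-234) = -117)
r(z) = -3 (r(z) = 3*(-4 - 1*(-3)) = 3*(-4 + 3) = 3*(-1) = -3)
r(0) - p = -3 - 1*(-117) = -3 + 117 = 114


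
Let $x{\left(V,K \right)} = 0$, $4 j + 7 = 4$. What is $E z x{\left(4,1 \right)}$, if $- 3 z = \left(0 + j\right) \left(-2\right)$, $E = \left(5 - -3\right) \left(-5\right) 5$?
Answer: $0$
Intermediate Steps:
$j = - \frac{3}{4}$ ($j = - \frac{7}{4} + \frac{1}{4} \cdot 4 = - \frac{7}{4} + 1 = - \frac{3}{4} \approx -0.75$)
$E = -200$ ($E = \left(5 + 3\right) \left(-5\right) 5 = 8 \left(-5\right) 5 = \left(-40\right) 5 = -200$)
$z = - \frac{1}{2}$ ($z = - \frac{\left(0 - \frac{3}{4}\right) \left(-2\right)}{3} = - \frac{\left(- \frac{3}{4}\right) \left(-2\right)}{3} = \left(- \frac{1}{3}\right) \frac{3}{2} = - \frac{1}{2} \approx -0.5$)
$E z x{\left(4,1 \right)} = - 200 \left(\left(- \frac{1}{2}\right) 0\right) = \left(-200\right) 0 = 0$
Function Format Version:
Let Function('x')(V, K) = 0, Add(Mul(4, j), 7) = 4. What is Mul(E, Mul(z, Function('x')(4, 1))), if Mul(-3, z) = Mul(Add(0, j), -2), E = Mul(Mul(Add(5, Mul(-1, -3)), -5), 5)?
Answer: 0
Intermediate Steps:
j = Rational(-3, 4) (j = Add(Rational(-7, 4), Mul(Rational(1, 4), 4)) = Add(Rational(-7, 4), 1) = Rational(-3, 4) ≈ -0.75000)
E = -200 (E = Mul(Mul(Add(5, 3), -5), 5) = Mul(Mul(8, -5), 5) = Mul(-40, 5) = -200)
z = Rational(-1, 2) (z = Mul(Rational(-1, 3), Mul(Add(0, Rational(-3, 4)), -2)) = Mul(Rational(-1, 3), Mul(Rational(-3, 4), -2)) = Mul(Rational(-1, 3), Rational(3, 2)) = Rational(-1, 2) ≈ -0.50000)
Mul(E, Mul(z, Function('x')(4, 1))) = Mul(-200, Mul(Rational(-1, 2), 0)) = Mul(-200, 0) = 0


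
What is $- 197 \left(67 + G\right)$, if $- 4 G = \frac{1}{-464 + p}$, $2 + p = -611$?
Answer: $- \frac{56861489}{4308} \approx -13199.0$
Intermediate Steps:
$p = -613$ ($p = -2 - 611 = -613$)
$G = \frac{1}{4308}$ ($G = - \frac{1}{4 \left(-464 - 613\right)} = - \frac{1}{4 \left(-1077\right)} = \left(- \frac{1}{4}\right) \left(- \frac{1}{1077}\right) = \frac{1}{4308} \approx 0.00023213$)
$- 197 \left(67 + G\right) = - 197 \left(67 + \frac{1}{4308}\right) = \left(-197\right) \frac{288637}{4308} = - \frac{56861489}{4308}$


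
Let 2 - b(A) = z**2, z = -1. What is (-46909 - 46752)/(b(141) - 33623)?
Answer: 93661/33622 ≈ 2.7857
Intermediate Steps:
b(A) = 1 (b(A) = 2 - 1*(-1)**2 = 2 - 1*1 = 2 - 1 = 1)
(-46909 - 46752)/(b(141) - 33623) = (-46909 - 46752)/(1 - 33623) = -93661/(-33622) = -93661*(-1/33622) = 93661/33622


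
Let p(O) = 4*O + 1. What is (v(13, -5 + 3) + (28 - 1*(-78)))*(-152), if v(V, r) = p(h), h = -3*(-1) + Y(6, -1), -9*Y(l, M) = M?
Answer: -163400/9 ≈ -18156.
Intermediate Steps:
Y(l, M) = -M/9
h = 28/9 (h = -3*(-1) - 1/9*(-1) = 3 + 1/9 = 28/9 ≈ 3.1111)
p(O) = 1 + 4*O
v(V, r) = 121/9 (v(V, r) = 1 + 4*(28/9) = 1 + 112/9 = 121/9)
(v(13, -5 + 3) + (28 - 1*(-78)))*(-152) = (121/9 + (28 - 1*(-78)))*(-152) = (121/9 + (28 + 78))*(-152) = (121/9 + 106)*(-152) = (1075/9)*(-152) = -163400/9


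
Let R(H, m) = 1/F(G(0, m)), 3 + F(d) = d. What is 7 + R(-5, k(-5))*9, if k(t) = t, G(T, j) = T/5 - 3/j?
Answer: 13/4 ≈ 3.2500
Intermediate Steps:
G(T, j) = -3/j + T/5 (G(T, j) = T*(⅕) - 3/j = T/5 - 3/j = -3/j + T/5)
F(d) = -3 + d
R(H, m) = 1/(-3 - 3/m) (R(H, m) = 1/(-3 + (-3/m + (⅕)*0)) = 1/(-3 + (-3/m + 0)) = 1/(-3 - 3/m))
7 + R(-5, k(-5))*9 = 7 - 1*(-5)/(3 + 3*(-5))*9 = 7 - 1*(-5)/(3 - 15)*9 = 7 - 1*(-5)/(-12)*9 = 7 - 1*(-5)*(-1/12)*9 = 7 - 5/12*9 = 7 - 15/4 = 13/4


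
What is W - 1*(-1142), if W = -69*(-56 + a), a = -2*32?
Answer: 9422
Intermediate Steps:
a = -64
W = 8280 (W = -69*(-56 - 64) = -69*(-120) = 8280)
W - 1*(-1142) = 8280 - 1*(-1142) = 8280 + 1142 = 9422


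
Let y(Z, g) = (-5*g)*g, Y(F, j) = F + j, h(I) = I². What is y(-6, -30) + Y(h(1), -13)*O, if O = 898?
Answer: -15276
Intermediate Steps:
y(Z, g) = -5*g²
y(-6, -30) + Y(h(1), -13)*O = -5*(-30)² + (1² - 13)*898 = -5*900 + (1 - 13)*898 = -4500 - 12*898 = -4500 - 10776 = -15276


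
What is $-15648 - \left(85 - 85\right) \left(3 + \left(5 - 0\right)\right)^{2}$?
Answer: $-15648$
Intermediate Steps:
$-15648 - \left(85 - 85\right) \left(3 + \left(5 - 0\right)\right)^{2} = -15648 - 0 \left(3 + \left(5 + 0\right)\right)^{2} = -15648 - 0 \left(3 + 5\right)^{2} = -15648 - 0 \cdot 8^{2} = -15648 - 0 \cdot 64 = -15648 - 0 = -15648 + 0 = -15648$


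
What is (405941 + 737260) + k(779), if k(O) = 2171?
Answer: 1145372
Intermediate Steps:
(405941 + 737260) + k(779) = (405941 + 737260) + 2171 = 1143201 + 2171 = 1145372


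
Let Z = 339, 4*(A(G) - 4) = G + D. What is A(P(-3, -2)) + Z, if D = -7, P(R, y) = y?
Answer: 1363/4 ≈ 340.75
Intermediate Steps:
A(G) = 9/4 + G/4 (A(G) = 4 + (G - 7)/4 = 4 + (-7 + G)/4 = 4 + (-7/4 + G/4) = 9/4 + G/4)
A(P(-3, -2)) + Z = (9/4 + (¼)*(-2)) + 339 = (9/4 - ½) + 339 = 7/4 + 339 = 1363/4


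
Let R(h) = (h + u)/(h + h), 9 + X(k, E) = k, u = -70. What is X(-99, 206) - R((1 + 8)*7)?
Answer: -1943/18 ≈ -107.94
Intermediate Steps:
X(k, E) = -9 + k
R(h) = (-70 + h)/(2*h) (R(h) = (h - 70)/(h + h) = (-70 + h)/((2*h)) = (-70 + h)*(1/(2*h)) = (-70 + h)/(2*h))
X(-99, 206) - R((1 + 8)*7) = (-9 - 99) - (-70 + (1 + 8)*7)/(2*((1 + 8)*7)) = -108 - (-70 + 9*7)/(2*(9*7)) = -108 - (-70 + 63)/(2*63) = -108 - (-7)/(2*63) = -108 - 1*(-1/18) = -108 + 1/18 = -1943/18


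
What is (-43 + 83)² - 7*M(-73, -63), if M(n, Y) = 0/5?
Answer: 1600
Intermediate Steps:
M(n, Y) = 0 (M(n, Y) = 0*(⅕) = 0)
(-43 + 83)² - 7*M(-73, -63) = (-43 + 83)² - 7*0 = 40² + 0 = 1600 + 0 = 1600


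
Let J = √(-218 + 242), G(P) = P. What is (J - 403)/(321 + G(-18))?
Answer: -403/303 + 2*√6/303 ≈ -1.3139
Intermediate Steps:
J = 2*√6 (J = √24 = 2*√6 ≈ 4.8990)
(J - 403)/(321 + G(-18)) = (2*√6 - 403)/(321 - 18) = (-403 + 2*√6)/303 = (-403 + 2*√6)*(1/303) = -403/303 + 2*√6/303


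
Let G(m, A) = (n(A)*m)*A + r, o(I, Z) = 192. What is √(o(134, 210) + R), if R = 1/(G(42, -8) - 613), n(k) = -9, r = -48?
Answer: √1072086011/2363 ≈ 13.856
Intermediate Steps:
G(m, A) = -48 - 9*A*m (G(m, A) = (-9*m)*A - 48 = -9*A*m - 48 = -48 - 9*A*m)
R = 1/2363 (R = 1/((-48 - 9*(-8)*42) - 613) = 1/((-48 + 3024) - 613) = 1/(2976 - 613) = 1/2363 ≈ 0.00042319)
√(o(134, 210) + R) = √(192 + 1/2363) = √(453697/2363) = √1072086011/2363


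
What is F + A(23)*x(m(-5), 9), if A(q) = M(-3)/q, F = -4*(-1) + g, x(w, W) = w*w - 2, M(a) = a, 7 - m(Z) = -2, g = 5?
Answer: -30/23 ≈ -1.3043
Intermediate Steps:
m(Z) = 9 (m(Z) = 7 - 1*(-2) = 7 + 2 = 9)
x(w, W) = -2 + w² (x(w, W) = w² - 2 = -2 + w²)
F = 9 (F = -4*(-1) + 5 = 4 + 5 = 9)
A(q) = -3/q
F + A(23)*x(m(-5), 9) = 9 + (-3/23)*(-2 + 9²) = 9 + (-3*1/23)*(-2 + 81) = 9 - 3/23*79 = 9 - 237/23 = -30/23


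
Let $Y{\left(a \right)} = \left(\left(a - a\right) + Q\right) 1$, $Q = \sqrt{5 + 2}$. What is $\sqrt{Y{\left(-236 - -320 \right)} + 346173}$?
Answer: $\sqrt{346173 + \sqrt{7}} \approx 588.37$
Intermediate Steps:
$Q = \sqrt{7} \approx 2.6458$
$Y{\left(a \right)} = \sqrt{7}$ ($Y{\left(a \right)} = \left(\left(a - a\right) + \sqrt{7}\right) 1 = \left(0 + \sqrt{7}\right) 1 = \sqrt{7} \cdot 1 = \sqrt{7}$)
$\sqrt{Y{\left(-236 - -320 \right)} + 346173} = \sqrt{\sqrt{7} + 346173} = \sqrt{346173 + \sqrt{7}}$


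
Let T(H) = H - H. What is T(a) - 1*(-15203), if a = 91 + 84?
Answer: 15203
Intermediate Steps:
a = 175
T(H) = 0
T(a) - 1*(-15203) = 0 - 1*(-15203) = 0 + 15203 = 15203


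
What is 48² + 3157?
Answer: 5461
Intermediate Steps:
48² + 3157 = 2304 + 3157 = 5461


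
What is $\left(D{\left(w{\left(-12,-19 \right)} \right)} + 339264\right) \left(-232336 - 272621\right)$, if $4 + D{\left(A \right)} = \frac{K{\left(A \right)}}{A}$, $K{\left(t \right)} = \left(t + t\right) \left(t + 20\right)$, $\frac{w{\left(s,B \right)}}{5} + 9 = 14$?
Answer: $-171357157950$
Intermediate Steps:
$w{\left(s,B \right)} = 25$ ($w{\left(s,B \right)} = -45 + 5 \cdot 14 = -45 + 70 = 25$)
$K{\left(t \right)} = 2 t \left(20 + t\right)$
$D{\left(A \right)} = 36 + 2 A$ ($D{\left(A \right)} = -4 + \frac{2 A \left(20 + A\right)}{A} = -4 + \left(40 + 2 A\right) = 36 + 2 A$)
$\left(D{\left(w{\left(-12,-19 \right)} \right)} + 339264\right) \left(-232336 - 272621\right) = \left(\left(36 + 2 \cdot 25\right) + 339264\right) \left(-232336 - 272621\right) = \left(\left(36 + 50\right) + 339264\right) \left(-504957\right) = \left(86 + 339264\right) \left(-504957\right) = 339350 \left(-504957\right) = -171357157950$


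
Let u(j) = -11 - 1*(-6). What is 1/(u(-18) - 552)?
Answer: -1/557 ≈ -0.0017953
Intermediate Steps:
u(j) = -5 (u(j) = -11 + 6 = -5)
1/(u(-18) - 552) = 1/(-5 - 552) = 1/(-557) = -1/557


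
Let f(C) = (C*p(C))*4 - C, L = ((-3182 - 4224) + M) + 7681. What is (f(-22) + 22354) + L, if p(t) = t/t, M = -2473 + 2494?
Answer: 22584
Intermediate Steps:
M = 21
p(t) = 1
L = 296 (L = ((-3182 - 4224) + 21) + 7681 = (-7406 + 21) + 7681 = -7385 + 7681 = 296)
f(C) = 3*C (f(C) = (C*1)*4 - C = C*4 - C = 4*C - C = 3*C)
(f(-22) + 22354) + L = (3*(-22) + 22354) + 296 = (-66 + 22354) + 296 = 22288 + 296 = 22584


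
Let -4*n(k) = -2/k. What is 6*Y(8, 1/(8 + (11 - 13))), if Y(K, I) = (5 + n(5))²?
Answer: 7803/50 ≈ 156.06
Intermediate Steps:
n(k) = 1/(2*k) (n(k) = -(-1)/(2*k) = 1/(2*k))
Y(K, I) = 2601/100 (Y(K, I) = (5 + (½)/5)² = (5 + (½)*(⅕))² = (5 + ⅒)² = (51/10)² = 2601/100)
6*Y(8, 1/(8 + (11 - 13))) = 6*(2601/100) = 7803/50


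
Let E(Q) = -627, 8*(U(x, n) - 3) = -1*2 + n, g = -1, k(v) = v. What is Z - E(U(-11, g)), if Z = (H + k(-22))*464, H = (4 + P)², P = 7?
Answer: 46563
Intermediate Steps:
H = 121 (H = (4 + 7)² = 11² = 121)
U(x, n) = 11/4 + n/8 (U(x, n) = 3 + (-1*2 + n)/8 = 3 + (-2 + n)/8 = 3 + (-¼ + n/8) = 11/4 + n/8)
Z = 45936 (Z = (121 - 22)*464 = 99*464 = 45936)
Z - E(U(-11, g)) = 45936 - 1*(-627) = 45936 + 627 = 46563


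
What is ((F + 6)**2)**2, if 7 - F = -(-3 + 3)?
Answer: 28561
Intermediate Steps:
F = 7 (F = 7 - (-1)*(-3 + 3) = 7 - (-1)*0 = 7 - 1*0 = 7 + 0 = 7)
((F + 6)**2)**2 = ((7 + 6)**2)**2 = (13**2)**2 = 169**2 = 28561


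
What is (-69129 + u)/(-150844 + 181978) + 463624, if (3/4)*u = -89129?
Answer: 43302844945/93402 ≈ 4.6362e+5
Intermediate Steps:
u = -356516/3 (u = (4/3)*(-89129) = -356516/3 ≈ -1.1884e+5)
(-69129 + u)/(-150844 + 181978) + 463624 = (-69129 - 356516/3)/(-150844 + 181978) + 463624 = -563903/3/31134 + 463624 = -563903/3*1/31134 + 463624 = -563903/93402 + 463624 = 43302844945/93402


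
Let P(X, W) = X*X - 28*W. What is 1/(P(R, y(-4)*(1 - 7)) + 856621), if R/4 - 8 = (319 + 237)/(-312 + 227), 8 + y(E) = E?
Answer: 7225/6174767141 ≈ 1.1701e-6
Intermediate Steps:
y(E) = -8 + E
R = 496/85 (R = 32 + 4*((319 + 237)/(-312 + 227)) = 32 + 4*(556/(-85)) = 32 + 4*(556*(-1/85)) = 32 + 4*(-556/85) = 32 - 2224/85 = 496/85 ≈ 5.8353)
P(X, W) = X² - 28*W
1/(P(R, y(-4)*(1 - 7)) + 856621) = 1/(((496/85)² - 28*(-8 - 4)*(1 - 7)) + 856621) = 1/((246016/7225 - (-336)*(-6)) + 856621) = 1/((246016/7225 - 28*72) + 856621) = 1/((246016/7225 - 2016) + 856621) = 1/(-14319584/7225 + 856621) = 1/(6174767141/7225) = 7225/6174767141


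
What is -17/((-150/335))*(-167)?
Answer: -190213/30 ≈ -6340.4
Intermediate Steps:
-17/((-150/335))*(-167) = -17/((-150*1/335))*(-167) = -17/(-30/67)*(-167) = -17*(-67/30)*(-167) = (1139/30)*(-167) = -190213/30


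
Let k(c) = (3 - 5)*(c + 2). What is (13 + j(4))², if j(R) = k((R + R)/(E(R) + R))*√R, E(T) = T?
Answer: 1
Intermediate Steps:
k(c) = -4 - 2*c (k(c) = -2*(2 + c) = -4 - 2*c)
j(R) = -6*√R (j(R) = (-4 - 2*(R + R)/(R + R))*√R = (-4 - 2*2*R/(2*R))*√R = (-4 - 2*2*R*1/(2*R))*√R = (-4 - 2*1)*√R = (-4 - 2)*√R = -6*√R)
(13 + j(4))² = (13 - 6*√4)² = (13 - 6*2)² = (13 - 12)² = 1² = 1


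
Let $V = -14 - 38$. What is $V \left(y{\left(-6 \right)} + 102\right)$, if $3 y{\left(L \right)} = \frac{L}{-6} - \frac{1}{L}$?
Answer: $- \frac{47918}{9} \approx -5324.2$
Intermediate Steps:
$y{\left(L \right)} = - \frac{1}{3 L} - \frac{L}{18}$ ($y{\left(L \right)} = \frac{\frac{L}{-6} - \frac{1}{L}}{3} = \frac{L \left(- \frac{1}{6}\right) - \frac{1}{L}}{3} = \frac{- \frac{L}{6} - \frac{1}{L}}{3} = \frac{- \frac{1}{L} - \frac{L}{6}}{3} = - \frac{1}{3 L} - \frac{L}{18}$)
$V = -52$
$V \left(y{\left(-6 \right)} + 102\right) = - 52 \left(\frac{-6 - \left(-6\right)^{2}}{18 \left(-6\right)} + 102\right) = - 52 \left(\frac{1}{18} \left(- \frac{1}{6}\right) \left(-6 - 36\right) + 102\right) = - 52 \left(\frac{1}{18} \left(- \frac{1}{6}\right) \left(-42\right) + 102\right) = - 52 \left(\frac{7}{18} + 102\right) = \left(-52\right) \frac{1843}{18} = - \frac{47918}{9}$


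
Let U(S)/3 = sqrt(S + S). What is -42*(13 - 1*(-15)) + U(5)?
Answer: -1176 + 3*sqrt(10) ≈ -1166.5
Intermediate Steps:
U(S) = 3*sqrt(2)*sqrt(S) (U(S) = 3*sqrt(S + S) = 3*sqrt(2*S) = 3*(sqrt(2)*sqrt(S)) = 3*sqrt(2)*sqrt(S))
-42*(13 - 1*(-15)) + U(5) = -42*(13 - 1*(-15)) + 3*sqrt(2)*sqrt(5) = -42*(13 + 15) + 3*sqrt(10) = -42*28 + 3*sqrt(10) = -1176 + 3*sqrt(10)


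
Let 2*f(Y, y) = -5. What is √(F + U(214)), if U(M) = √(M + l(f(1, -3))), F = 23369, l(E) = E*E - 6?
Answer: √(93476 + 2*√857)/2 ≈ 152.92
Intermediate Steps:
f(Y, y) = -5/2 (f(Y, y) = (½)*(-5) = -5/2)
l(E) = -6 + E² (l(E) = E² - 6 = -6 + E²)
U(M) = √(¼ + M) (U(M) = √(M + (-6 + (-5/2)²)) = √(M + (-6 + 25/4)) = √(M + ¼) = √(¼ + M))
√(F + U(214)) = √(23369 + √(1 + 4*214)/2) = √(23369 + √(1 + 856)/2) = √(23369 + √857/2)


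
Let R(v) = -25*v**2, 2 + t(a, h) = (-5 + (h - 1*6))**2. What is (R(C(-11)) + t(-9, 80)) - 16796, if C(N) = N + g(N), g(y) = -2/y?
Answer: -1810502/121 ≈ -14963.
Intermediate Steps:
t(a, h) = -2 + (-11 + h)**2 (t(a, h) = -2 + (-5 + (h - 1*6))**2 = -2 + (-5 + (h - 6))**2 = -2 + (-5 + (-6 + h))**2 = -2 + (-11 + h)**2)
C(N) = N - 2/N
(R(C(-11)) + t(-9, 80)) - 16796 = (-25*(-11 - 2/(-11))**2 + (-2 + (-11 + 80)**2)) - 16796 = (-25*(-11 - 2*(-1/11))**2 + (-2 + 69**2)) - 16796 = (-25*(-11 + 2/11)**2 + (-2 + 4761)) - 16796 = (-25*(-119/11)**2 + 4759) - 16796 = (-25*14161/121 + 4759) - 16796 = (-354025/121 + 4759) - 16796 = 221814/121 - 16796 = -1810502/121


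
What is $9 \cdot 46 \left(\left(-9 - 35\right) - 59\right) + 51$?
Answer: $-42591$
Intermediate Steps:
$9 \cdot 46 \left(\left(-9 - 35\right) - 59\right) + 51 = 414 \left(-44 - 59\right) + 51 = 414 \left(-103\right) + 51 = -42642 + 51 = -42591$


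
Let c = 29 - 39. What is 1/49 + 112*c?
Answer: -54879/49 ≈ -1120.0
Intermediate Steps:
c = -10
1/49 + 112*c = 1/49 + 112*(-10) = 1/49 - 1120 = -54879/49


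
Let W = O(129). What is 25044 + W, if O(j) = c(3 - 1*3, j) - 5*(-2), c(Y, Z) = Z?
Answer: 25183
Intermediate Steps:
O(j) = 10 + j (O(j) = j - 5*(-2) = j + 10 = 10 + j)
W = 139 (W = 10 + 129 = 139)
25044 + W = 25044 + 139 = 25183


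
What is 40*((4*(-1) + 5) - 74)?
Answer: -2920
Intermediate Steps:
40*((4*(-1) + 5) - 74) = 40*((-4 + 5) - 74) = 40*(1 - 74) = 40*(-73) = -2920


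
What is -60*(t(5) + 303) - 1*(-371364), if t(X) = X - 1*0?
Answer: 352884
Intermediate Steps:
t(X) = X (t(X) = X + 0 = X)
-60*(t(5) + 303) - 1*(-371364) = -60*(5 + 303) - 1*(-371364) = -60*308 + 371364 = -18480 + 371364 = 352884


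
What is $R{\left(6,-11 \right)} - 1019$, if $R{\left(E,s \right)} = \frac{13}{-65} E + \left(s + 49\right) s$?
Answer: $- \frac{7191}{5} \approx -1438.2$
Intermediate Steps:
$R{\left(E,s \right)} = - \frac{E}{5} + s \left(49 + s\right)$ ($R{\left(E,s \right)} = 13 \left(- \frac{1}{65}\right) E + \left(49 + s\right) s = - \frac{E}{5} + s \left(49 + s\right)$)
$R{\left(6,-11 \right)} - 1019 = \left(\left(-11\right)^{2} + 49 \left(-11\right) - \frac{6}{5}\right) - 1019 = \left(121 - 539 - \frac{6}{5}\right) - 1019 = - \frac{2096}{5} - 1019 = - \frac{7191}{5}$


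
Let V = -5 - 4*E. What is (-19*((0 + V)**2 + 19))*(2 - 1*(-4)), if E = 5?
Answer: -73416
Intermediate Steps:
V = -25 (V = -5 - 4*5 = -5 - 20 = -25)
(-19*((0 + V)**2 + 19))*(2 - 1*(-4)) = (-19*((0 - 25)**2 + 19))*(2 - 1*(-4)) = (-19*((-25)**2 + 19))*(2 + 4) = -19*(625 + 19)*6 = -19*644*6 = -12236*6 = -73416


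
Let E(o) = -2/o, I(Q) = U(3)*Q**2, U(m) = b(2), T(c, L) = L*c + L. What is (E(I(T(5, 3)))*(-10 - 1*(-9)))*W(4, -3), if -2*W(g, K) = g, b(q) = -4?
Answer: 1/324 ≈ 0.0030864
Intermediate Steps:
T(c, L) = L + L*c
U(m) = -4
W(g, K) = -g/2
I(Q) = -4*Q**2
(E(I(T(5, 3)))*(-10 - 1*(-9)))*W(4, -3) = ((-2*(-1/(36*(1 + 5)**2)))*(-10 - 1*(-9)))*(-1/2*4) = ((-2/((-4*(3*6)**2)))*(-10 + 9))*(-2) = (-2/((-4*18**2))*(-1))*(-2) = (-2/((-4*324))*(-1))*(-2) = (-2/(-1296)*(-1))*(-2) = (-2*(-1/1296)*(-1))*(-2) = ((1/648)*(-1))*(-2) = -1/648*(-2) = 1/324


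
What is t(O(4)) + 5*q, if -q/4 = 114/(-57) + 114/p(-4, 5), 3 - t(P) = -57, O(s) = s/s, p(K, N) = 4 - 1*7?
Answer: 860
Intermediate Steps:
p(K, N) = -3 (p(K, N) = 4 - 7 = -3)
O(s) = 1
t(P) = 60 (t(P) = 3 - 1*(-57) = 3 + 57 = 60)
q = 160 (q = -4*(114/(-57) + 114/(-3)) = -4*(114*(-1/57) + 114*(-⅓)) = -4*(-2 - 38) = -4*(-40) = 160)
t(O(4)) + 5*q = 60 + 5*160 = 60 + 800 = 860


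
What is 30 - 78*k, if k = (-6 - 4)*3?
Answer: 2370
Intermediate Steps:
k = -30 (k = -10*3 = -30)
30 - 78*k = 30 - 78*(-30) = 30 + 2340 = 2370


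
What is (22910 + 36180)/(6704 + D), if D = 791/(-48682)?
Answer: 2876619380/326363337 ≈ 8.8142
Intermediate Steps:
D = -791/48682 (D = 791*(-1/48682) = -791/48682 ≈ -0.016248)
(22910 + 36180)/(6704 + D) = (22910 + 36180)/(6704 - 791/48682) = 59090/(326363337/48682) = 59090*(48682/326363337) = 2876619380/326363337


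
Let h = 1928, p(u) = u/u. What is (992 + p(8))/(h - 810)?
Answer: 993/1118 ≈ 0.88819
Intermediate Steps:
p(u) = 1
(992 + p(8))/(h - 810) = (992 + 1)/(1928 - 810) = 993/1118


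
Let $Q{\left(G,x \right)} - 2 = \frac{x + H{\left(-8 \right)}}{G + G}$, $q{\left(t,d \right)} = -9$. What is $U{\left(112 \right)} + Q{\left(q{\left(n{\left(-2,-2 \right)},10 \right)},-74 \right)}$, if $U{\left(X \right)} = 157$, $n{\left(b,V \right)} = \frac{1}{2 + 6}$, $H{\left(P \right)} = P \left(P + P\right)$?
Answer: $156$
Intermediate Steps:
$H{\left(P \right)} = 2 P^{2}$ ($H{\left(P \right)} = P 2 P = 2 P^{2}$)
$n{\left(b,V \right)} = \frac{1}{8}$
$Q{\left(G,x \right)} = 2 + \frac{128 + x}{2 G}$ ($Q{\left(G,x \right)} = 2 + \frac{x + 2 \left(-8\right)^{2}}{G + G} = 2 + \frac{x + 2 \cdot 64}{2 G} = 2 + \left(x + 128\right) \frac{1}{2 G} = 2 + \left(128 + x\right) \frac{1}{2 G} = 2 + \frac{128 + x}{2 G}$)
$U{\left(112 \right)} + Q{\left(q{\left(n{\left(-2,-2 \right)},10 \right)},-74 \right)} = 157 + \frac{128 - 74 + 4 \left(-9\right)}{2 \left(-9\right)} = 157 + \frac{1}{2} \left(- \frac{1}{9}\right) \left(128 - 74 - 36\right) = 157 + \frac{1}{2} \left(- \frac{1}{9}\right) 18 = 157 - 1 = 156$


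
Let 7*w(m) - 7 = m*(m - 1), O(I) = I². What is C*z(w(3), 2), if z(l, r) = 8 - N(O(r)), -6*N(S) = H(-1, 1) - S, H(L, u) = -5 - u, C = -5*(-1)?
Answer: 95/3 ≈ 31.667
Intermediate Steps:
C = 5
w(m) = 1 + m*(-1 + m)/7 (w(m) = 1 + (m*(m - 1))/7 = 1 + (m*(-1 + m))/7 = 1 + m*(-1 + m)/7)
N(S) = 1 + S/6 (N(S) = -((-5 - 1*1) - S)/6 = -((-5 - 1) - S)/6 = -(-6 - S)/6 = 1 + S/6)
z(l, r) = 7 - r²/6 (z(l, r) = 8 - (1 + r²/6) = 8 + (-1 - r²/6) = 7 - r²/6)
C*z(w(3), 2) = 5*(7 - ⅙*2²) = 5*(7 - ⅙*4) = 5*(7 - ⅔) = 5*(19/3) = 95/3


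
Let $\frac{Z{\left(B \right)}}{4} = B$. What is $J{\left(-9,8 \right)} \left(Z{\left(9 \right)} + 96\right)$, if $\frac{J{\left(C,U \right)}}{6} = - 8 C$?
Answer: $57024$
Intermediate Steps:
$J{\left(C,U \right)} = - 48 C$ ($J{\left(C,U \right)} = 6 \left(- 8 C\right) = - 48 C$)
$Z{\left(B \right)} = 4 B$
$J{\left(-9,8 \right)} \left(Z{\left(9 \right)} + 96\right) = \left(-48\right) \left(-9\right) \left(4 \cdot 9 + 96\right) = 432 \left(36 + 96\right) = 432 \cdot 132 = 57024$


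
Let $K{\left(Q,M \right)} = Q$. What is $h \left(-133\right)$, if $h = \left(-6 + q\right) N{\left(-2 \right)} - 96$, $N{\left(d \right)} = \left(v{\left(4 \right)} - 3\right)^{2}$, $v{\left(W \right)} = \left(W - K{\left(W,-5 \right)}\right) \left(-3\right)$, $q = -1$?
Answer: $21147$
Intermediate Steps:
$v{\left(W \right)} = 0$ ($v{\left(W \right)} = \left(W - W\right) \left(-3\right) = 0 \left(-3\right) = 0$)
$N{\left(d \right)} = 9$ ($N{\left(d \right)} = \left(0 - 3\right)^{2} = \left(-3\right)^{2} = 9$)
$h = -159$ ($h = \left(-6 - 1\right) 9 - 96 = \left(-7\right) 9 - 96 = -63 - 96 = -159$)
$h \left(-133\right) = \left(-159\right) \left(-133\right) = 21147$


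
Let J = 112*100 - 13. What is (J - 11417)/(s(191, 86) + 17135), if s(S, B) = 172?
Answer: -230/17307 ≈ -0.013289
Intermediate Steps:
J = 11187 (J = 11200 - 13 = 11187)
(J - 11417)/(s(191, 86) + 17135) = (11187 - 11417)/(172 + 17135) = -230/17307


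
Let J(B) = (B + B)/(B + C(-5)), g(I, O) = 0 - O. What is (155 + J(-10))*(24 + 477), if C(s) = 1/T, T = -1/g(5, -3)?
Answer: 1019535/13 ≈ 78426.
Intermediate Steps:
g(I, O) = -O
T = -1/3 (T = -1/((-1*(-3))) = -1/3 ≈ -0.33333)
C(s) = -3 (C(s) = 1/(-1/3) = -3)
J(B) = 2*B/(-3 + B) (J(B) = (B + B)/(B - 3) = (2*B)/(-3 + B) = 2*B/(-3 + B))
(155 + J(-10))*(24 + 477) = (155 + 2*(-10)/(-3 - 10))*(24 + 477) = (155 + 2*(-10)/(-13))*501 = (155 + 2*(-10)*(-1/13))*501 = (155 + 20/13)*501 = (2035/13)*501 = 1019535/13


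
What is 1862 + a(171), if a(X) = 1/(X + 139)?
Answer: 577221/310 ≈ 1862.0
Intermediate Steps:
a(X) = 1/(139 + X)
1862 + a(171) = 1862 + 1/(139 + 171) = 1862 + 1/310 = 577221/310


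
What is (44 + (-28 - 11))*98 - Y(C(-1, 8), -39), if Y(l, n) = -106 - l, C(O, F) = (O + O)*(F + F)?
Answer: 564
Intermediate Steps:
C(O, F) = 4*F*O (C(O, F) = (2*O)*(2*F) = 4*F*O)
(44 + (-28 - 11))*98 - Y(C(-1, 8), -39) = (44 + (-28 - 11))*98 - (-106 - 4*8*(-1)) = (44 - 39)*98 - (-106 - 1*(-32)) = 5*98 - (-106 + 32) = 490 - 1*(-74) = 490 + 74 = 564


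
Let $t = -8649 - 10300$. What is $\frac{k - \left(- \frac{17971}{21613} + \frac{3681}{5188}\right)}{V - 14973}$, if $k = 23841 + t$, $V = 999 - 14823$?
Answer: $- \frac{182848348581}{1076319014156} \approx -0.16988$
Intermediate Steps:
$V = -13824$ ($V = 999 - 14823 = -13824$)
$t = -18949$
$k = 4892$ ($k = 23841 - 18949 = 4892$)
$\frac{k - \left(- \frac{17971}{21613} + \frac{3681}{5188}\right)}{V - 14973} = \frac{4892 - \left(- \frac{17971}{21613} + \frac{3681}{5188}\right)}{-13824 - 14973} = \frac{4892 - - \frac{13676095}{112128244}}{-28797} = \left(4892 + \left(- \frac{3681}{5188} + \frac{17971}{21613}\right)\right) \left(- \frac{1}{28797}\right) = \left(4892 + \frac{13676095}{112128244}\right) \left(- \frac{1}{28797}\right) = \frac{548545045743}{112128244} \left(- \frac{1}{28797}\right) = - \frac{182848348581}{1076319014156}$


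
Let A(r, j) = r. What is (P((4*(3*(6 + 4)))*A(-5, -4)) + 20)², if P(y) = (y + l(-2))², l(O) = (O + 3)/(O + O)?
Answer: 33236620144641/256 ≈ 1.2983e+11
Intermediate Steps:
l(O) = (3 + O)/(2*O) (l(O) = (3 + O)/((2*O)) = (3 + O)*(1/(2*O)) = (3 + O)/(2*O))
P(y) = (-¼ + y)² (P(y) = (y + (½)*(3 - 2)/(-2))² = (y + (½)*(-½)*1)² = (y - ¼)² = (-¼ + y)²)
(P((4*(3*(6 + 4)))*A(-5, -4)) + 20)² = ((-1 + 4*((4*(3*(6 + 4)))*(-5)))²/16 + 20)² = ((-1 + 4*((4*(3*10))*(-5)))²/16 + 20)² = ((-1 + 4*((4*30)*(-5)))²/16 + 20)² = ((-1 + 4*(120*(-5)))²/16 + 20)² = ((-1 + 4*(-600))²/16 + 20)² = ((-1 - 2400)²/16 + 20)² = ((1/16)*(-2401)² + 20)² = ((1/16)*5764801 + 20)² = (5764801/16 + 20)² = (5765121/16)² = 33236620144641/256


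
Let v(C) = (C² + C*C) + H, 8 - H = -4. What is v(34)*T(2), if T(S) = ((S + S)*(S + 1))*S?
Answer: 55776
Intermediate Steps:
H = 12 (H = 8 - 1*(-4) = 8 + 4 = 12)
T(S) = 2*S²*(1 + S) (T(S) = ((2*S)*(1 + S))*S = (2*S*(1 + S))*S = 2*S²*(1 + S))
v(C) = 12 + 2*C² (v(C) = (C² + C*C) + 12 = (C² + C²) + 12 = 2*C² + 12 = 12 + 2*C²)
v(34)*T(2) = (12 + 2*34²)*(2*2²*(1 + 2)) = (12 + 2*1156)*(2*4*3) = (12 + 2312)*24 = 2324*24 = 55776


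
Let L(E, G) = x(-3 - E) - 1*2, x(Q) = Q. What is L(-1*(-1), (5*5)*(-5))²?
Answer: 36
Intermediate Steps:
L(E, G) = -5 - E (L(E, G) = (-3 - E) - 1*2 = (-3 - E) - 2 = -5 - E)
L(-1*(-1), (5*5)*(-5))² = (-5 - (-1)*(-1))² = (-5 - 1*1)² = (-5 - 1)² = (-6)² = 36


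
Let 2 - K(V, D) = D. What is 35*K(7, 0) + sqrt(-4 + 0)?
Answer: 70 + 2*I ≈ 70.0 + 2.0*I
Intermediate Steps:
K(V, D) = 2 - D
35*K(7, 0) + sqrt(-4 + 0) = 35*(2 - 1*0) + sqrt(-4 + 0) = 35*(2 + 0) + sqrt(-4) = 35*2 + 2*I = 70 + 2*I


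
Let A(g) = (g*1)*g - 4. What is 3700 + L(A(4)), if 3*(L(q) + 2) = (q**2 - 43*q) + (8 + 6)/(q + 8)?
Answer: 107227/30 ≈ 3574.2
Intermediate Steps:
A(g) = -4 + g**2 (A(g) = g*g - 4 = g**2 - 4 = -4 + g**2)
L(q) = -2 - 43*q/3 + q**2/3 + 14/(3*(8 + q)) (L(q) = -2 + ((q**2 - 43*q) + (8 + 6)/(q + 8))/3 = -2 + ((q**2 - 43*q) + 14/(8 + q))/3 = -2 + (q**2 - 43*q + 14/(8 + q))/3 = -2 + (-43*q/3 + q**2/3 + 14/(3*(8 + q))) = -2 - 43*q/3 + q**2/3 + 14/(3*(8 + q)))
3700 + L(A(4)) = 3700 + (-34 + (-4 + 4**2)**3 - 350*(-4 + 4**2) - 35*(-4 + 4**2)**2)/(3*(8 + (-4 + 4**2))) = 3700 + (-34 + (-4 + 16)**3 - 350*(-4 + 16) - 35*(-4 + 16)**2)/(3*(8 + (-4 + 16))) = 3700 + (-34 + 12**3 - 350*12 - 35*12**2)/(3*(8 + 12)) = 3700 + (1/3)*(-34 + 1728 - 4200 - 35*144)/20 = 3700 + (1/3)*(1/20)*(-34 + 1728 - 4200 - 5040) = 3700 + (1/3)*(1/20)*(-7546) = 3700 - 3773/30 = 107227/30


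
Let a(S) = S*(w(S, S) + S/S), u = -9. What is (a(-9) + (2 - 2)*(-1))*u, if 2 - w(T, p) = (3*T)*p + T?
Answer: -18711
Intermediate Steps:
w(T, p) = 2 - T - 3*T*p (w(T, p) = 2 - ((3*T)*p + T) = 2 - (3*T*p + T) = 2 - (T + 3*T*p) = 2 + (-T - 3*T*p) = 2 - T - 3*T*p)
a(S) = S*(3 - S - 3*S**2) (a(S) = S*((2 - S - 3*S*S) + S/S) = S*((2 - S - 3*S**2) + 1) = S*(3 - S - 3*S**2))
(a(-9) + (2 - 2)*(-1))*u = (-9*(3 - 1*(-9) - 3*(-9)**2) + (2 - 2)*(-1))*(-9) = (-9*(3 + 9 - 3*81) + 0*(-1))*(-9) = (-9*(3 + 9 - 243) + 0)*(-9) = (-9*(-231) + 0)*(-9) = (2079 + 0)*(-9) = 2079*(-9) = -18711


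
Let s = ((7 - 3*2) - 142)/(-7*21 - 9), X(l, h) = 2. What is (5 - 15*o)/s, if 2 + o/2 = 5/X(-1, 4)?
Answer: -520/47 ≈ -11.064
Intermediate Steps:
o = 1 (o = -4 + 2*(5/2) = -4 + 5 = 1)
s = 47/52 (s = ((7 - 6) - 142)/(-147 - 9) = (1 - 142)/(-156) = -141*(-1/156) = 47/52 ≈ 0.90385)
(5 - 15*o)/s = (5 - 15*1)/(47/52) = (5 - 15)*(52/47) = -10*52/47 = -520/47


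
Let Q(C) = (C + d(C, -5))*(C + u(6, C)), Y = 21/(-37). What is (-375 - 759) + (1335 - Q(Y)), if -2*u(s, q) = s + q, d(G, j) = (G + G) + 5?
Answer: 289992/1369 ≈ 211.83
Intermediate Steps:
Y = -21/37 (Y = 21*(-1/37) = -21/37 ≈ -0.56757)
d(G, j) = 5 + 2*G (d(G, j) = 2*G + 5 = 5 + 2*G)
u(s, q) = -q/2 - s/2 (u(s, q) = -(s + q)/2 = -(q + s)/2 = -q/2 - s/2)
Q(C) = (-3 + C/2)*(5 + 3*C) (Q(C) = (C + (5 + 2*C))*(C + (-C/2 - 1/2*6)) = (5 + 3*C)*(C + (-C/2 - 3)) = (5 + 3*C)*(C + (-3 - C/2)) = (5 + 3*C)*(-3 + C/2) = (-3 + C/2)*(5 + 3*C))
(-375 - 759) + (1335 - Q(Y)) = (-375 - 759) + (1335 - (-15 - 13/2*(-21/37) + 3*(-21/37)**2/2)) = -1134 + (1335 - (-15 + 273/74 + (3/2)*(441/1369))) = -1134 + (1335 - (-15 + 273/74 + 1323/2738)) = -1134 + (1335 - 1*(-14823/1369)) = -1134 + (1335 + 14823/1369) = -1134 + 1842438/1369 = 289992/1369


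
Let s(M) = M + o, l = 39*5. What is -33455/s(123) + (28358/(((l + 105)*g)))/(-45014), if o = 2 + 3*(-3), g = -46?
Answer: -2597751902059/9007301400 ≈ -288.41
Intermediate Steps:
l = 195
o = -7 (o = 2 - 9 = -7)
s(M) = -7 + M (s(M) = M - 7 = -7 + M)
-33455/s(123) + (28358/(((l + 105)*g)))/(-45014) = -33455/(-7 + 123) + (28358/(((195 + 105)*(-46))))/(-45014) = -33455/116 + (28358/((300*(-46))))*(-1/45014) = -33455*1/116 + (28358/(-13800))*(-1/45014) = -33455/116 + (28358*(-1/13800))*(-1/45014) = -33455/116 - 14179/6900*(-1/45014) = -33455/116 + 14179/310596600 = -2597751902059/9007301400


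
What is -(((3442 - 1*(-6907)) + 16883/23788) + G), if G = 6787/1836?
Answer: -56522827547/5459346 ≈ -10353.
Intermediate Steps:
G = 6787/1836 (G = 6787*(1/1836) = 6787/1836 ≈ 3.6966)
-(((3442 - 1*(-6907)) + 16883/23788) + G) = -(((3442 - 1*(-6907)) + 16883/23788) + 6787/1836) = -(((3442 + 6907) + 16883*(1/23788)) + 6787/1836) = -((10349 + 16883/23788) + 6787/1836) = -(246198895/23788 + 6787/1836) = -1*56522827547/5459346 = -56522827547/5459346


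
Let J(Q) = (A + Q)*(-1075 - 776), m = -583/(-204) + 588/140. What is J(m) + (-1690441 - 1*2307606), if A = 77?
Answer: -1412236943/340 ≈ -4.1536e+6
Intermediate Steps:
m = 7199/1020 (m = -583*(-1/204) + 588*(1/140) = 583/204 + 21/5 = 7199/1020 ≈ 7.0578)
J(Q) = -142527 - 1851*Q (J(Q) = (77 + Q)*(-1075 - 776) = (77 + Q)*(-1851) = -142527 - 1851*Q)
J(m) + (-1690441 - 1*2307606) = (-142527 - 1851*7199/1020) + (-1690441 - 1*2307606) = (-142527 - 4441783/340) + (-1690441 - 2307606) = -52900963/340 - 3998047 = -1412236943/340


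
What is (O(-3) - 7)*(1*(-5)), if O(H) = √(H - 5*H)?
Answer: 35 - 10*√3 ≈ 17.680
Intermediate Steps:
O(H) = 2*√(-H) (O(H) = √(-4*H) = 2*√(-H))
(O(-3) - 7)*(1*(-5)) = (2*√(-1*(-3)) - 7)*(1*(-5)) = (2*√3 - 7)*(-5) = (-7 + 2*√3)*(-5) = 35 - 10*√3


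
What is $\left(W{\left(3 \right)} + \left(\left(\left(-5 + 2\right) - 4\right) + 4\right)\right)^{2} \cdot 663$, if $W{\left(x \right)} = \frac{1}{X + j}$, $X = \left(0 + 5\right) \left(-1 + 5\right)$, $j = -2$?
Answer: $\frac{620789}{108} \approx 5748.0$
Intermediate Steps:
$X = 20$ ($X = 5 \cdot 4 = 20$)
$W{\left(x \right)} = \frac{1}{18}$ ($W{\left(x \right)} = \frac{1}{20 - 2} = \frac{1}{18}$)
$\left(W{\left(3 \right)} + \left(\left(\left(-5 + 2\right) - 4\right) + 4\right)\right)^{2} \cdot 663 = \left(\frac{1}{18} + \left(\left(\left(-5 + 2\right) - 4\right) + 4\right)\right)^{2} \cdot 663 = \left(\frac{1}{18} + \left(\left(-3 - 4\right) + 4\right)\right)^{2} \cdot 663 = \left(\frac{1}{18} + \left(-7 + 4\right)\right)^{2} \cdot 663 = \left(\frac{1}{18} - 3\right)^{2} \cdot 663 = \left(- \frac{53}{18}\right)^{2} \cdot 663 = \frac{2809}{324} \cdot 663 = \frac{620789}{108}$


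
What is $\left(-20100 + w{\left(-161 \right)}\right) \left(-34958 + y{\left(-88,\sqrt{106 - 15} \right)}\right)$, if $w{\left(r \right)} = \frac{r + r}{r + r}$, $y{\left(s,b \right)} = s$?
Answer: $704389554$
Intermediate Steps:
$w{\left(r \right)} = 1$ ($w{\left(r \right)} = \frac{2 r}{2 r} = 2 r \frac{1}{2 r} = 1$)
$\left(-20100 + w{\left(-161 \right)}\right) \left(-34958 + y{\left(-88,\sqrt{106 - 15} \right)}\right) = \left(-20100 + 1\right) \left(-34958 - 88\right) = \left(-20099\right) \left(-35046\right) = 704389554$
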